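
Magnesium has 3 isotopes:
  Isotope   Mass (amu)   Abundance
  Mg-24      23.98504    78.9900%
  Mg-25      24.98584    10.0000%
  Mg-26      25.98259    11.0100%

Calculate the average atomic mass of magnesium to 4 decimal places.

Ar = Σ fᵢ·mᵢ = 0.789900 × 23.98504 + 0.100000 × 24.98584 + 0.110100 × 25.98259
= 18.945783 + 2.498584 + 2.860683 = 24.305050 amu

24.3051 amu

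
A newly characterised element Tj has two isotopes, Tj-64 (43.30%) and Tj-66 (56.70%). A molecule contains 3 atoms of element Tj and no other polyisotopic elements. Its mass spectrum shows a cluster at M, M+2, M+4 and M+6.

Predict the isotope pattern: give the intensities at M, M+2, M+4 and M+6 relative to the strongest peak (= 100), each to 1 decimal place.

19.4 : 76.4 : 100.0 : 43.6

The 3 Tj atoms are independent, so intensities follow the terms of (0.4330 + 0.5670)^3.
P(M) = 0.4330^3 = 0.081183
P(M+2) = 3 × 0.4330^2 × 0.5670^1 = 0.318919
P(M+4) = 3 × 0.4330^1 × 0.5670^2 = 0.417614
P(M+6) = 0.5670^3 = 0.182284
The M+4 peak is largest (0.417614); scaling to 100 gives 19.4 : 76.4 : 100.0 : 43.6.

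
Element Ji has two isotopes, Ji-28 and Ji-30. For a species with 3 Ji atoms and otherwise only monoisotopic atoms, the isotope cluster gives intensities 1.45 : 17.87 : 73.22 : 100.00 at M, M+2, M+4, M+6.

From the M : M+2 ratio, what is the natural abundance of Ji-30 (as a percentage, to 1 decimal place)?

80.4%

Write p for the Ji-28 fraction. I(M+2)/I(M) = [C(3,1)·p^2·(1−p)] / p^3 = 3·(1−p)/p = 17.87/1.45 = 12.3241
(1−p)/p = 12.3241/3 = 4.1080  ⇒  p = 1/(1 + 4.1080) = 0.1958
Ji-28: 19.6%, Ji-30: 80.4%.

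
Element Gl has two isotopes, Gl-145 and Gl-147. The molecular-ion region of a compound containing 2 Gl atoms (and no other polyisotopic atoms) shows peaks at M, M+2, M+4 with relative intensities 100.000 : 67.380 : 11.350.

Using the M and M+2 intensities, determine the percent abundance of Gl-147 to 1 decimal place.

If p is the fraction of Gl that is Gl-145, then I(M+2)/I(M) = [C(2,1)·p^1·(1−p)] / p^2 = 2·(1−p)/p = 67.380/100.000 = 0.6738
(1−p)/p = 0.6738/2 = 0.3369  ⇒  p = 1/(1 + 0.3369) = 0.7480
Gl-145: 74.8%, Gl-147: 25.2%.

25.2%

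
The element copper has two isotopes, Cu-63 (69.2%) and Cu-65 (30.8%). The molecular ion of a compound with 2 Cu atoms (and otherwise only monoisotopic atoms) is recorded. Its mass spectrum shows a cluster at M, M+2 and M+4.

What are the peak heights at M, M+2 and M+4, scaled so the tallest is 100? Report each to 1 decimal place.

The 2 Cu atoms are independent, so intensities follow the terms of (0.692 + 0.308)^2.
P(M) = 0.692^2 = 0.478864
P(M+2) = 2 × 0.692^1 × 0.308^1 = 0.426272
P(M+4) = 0.308^2 = 0.094864
The M peak is largest (0.478864); scaling to 100 gives 100.0 : 89.0 : 19.8.

100.0 : 89.0 : 19.8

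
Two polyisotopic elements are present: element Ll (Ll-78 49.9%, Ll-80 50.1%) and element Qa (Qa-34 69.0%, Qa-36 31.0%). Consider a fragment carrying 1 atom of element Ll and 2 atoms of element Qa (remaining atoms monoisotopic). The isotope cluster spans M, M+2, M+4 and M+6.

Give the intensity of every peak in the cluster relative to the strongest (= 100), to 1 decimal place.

52.6 : 100.0 : 58.0 : 10.7

Element Ll pattern (n=1): 0.4990 : 0.5010
Element Qa pattern (n=2): 0.4761 : 0.4278 : 0.0961
Convolve the two distributions (both contribute in 2-u steps):
  M: 0.4990×0.4761 = 0.237574
  M+2: 0.4990×0.4278 + 0.5010×0.4761 = 0.451998
  M+4: 0.4990×0.0961 + 0.5010×0.4278 = 0.262282
  M+6: 0.5010×0.0961 = 0.048146
Scale to base peak (0.451998) = 100: 52.6 : 100.0 : 58.0 : 10.7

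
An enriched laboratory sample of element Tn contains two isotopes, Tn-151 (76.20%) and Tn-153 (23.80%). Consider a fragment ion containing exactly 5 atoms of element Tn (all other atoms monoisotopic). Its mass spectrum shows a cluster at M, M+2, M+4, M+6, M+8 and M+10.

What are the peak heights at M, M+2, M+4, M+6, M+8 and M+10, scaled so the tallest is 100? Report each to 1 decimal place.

The 5 Tn atoms are independent, so intensities follow the terms of (0.7620 + 0.2380)^5.
P(M) = 0.7620^5 = 0.256906
P(M+2) = 5 × 0.7620^4 × 0.2380^1 = 0.401205
P(M+4) = 10 × 0.7620^3 × 0.2380^2 = 0.250622
P(M+6) = 10 × 0.7620^2 × 0.2380^3 = 0.078278
P(M+8) = 5 × 0.7620^1 × 0.2380^4 = 0.012225
P(M+10) = 0.2380^5 = 0.000764
The M+2 peak is largest (0.401205); scaling to 100 gives 64.0 : 100.0 : 62.5 : 19.5 : 3.0 : 0.2.

64.0 : 100.0 : 62.5 : 19.5 : 3.0 : 0.2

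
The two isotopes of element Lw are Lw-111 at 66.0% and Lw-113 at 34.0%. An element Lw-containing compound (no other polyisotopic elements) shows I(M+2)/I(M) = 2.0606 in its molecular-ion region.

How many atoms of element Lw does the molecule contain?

For n independent Lw atoms, I(M+2)/I(M) = n · (abundance Lw-113) / (abundance Lw-111) = n · 0.340/0.660.
n = 2.0606 × 0.660/0.340 = 4.00 ≈ 4

4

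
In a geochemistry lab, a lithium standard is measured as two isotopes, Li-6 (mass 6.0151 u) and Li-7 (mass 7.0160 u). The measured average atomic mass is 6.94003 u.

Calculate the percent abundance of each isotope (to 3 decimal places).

Li-6: 7.590%, Li-7: 92.410%

Writing the weighted mean with unknown fraction x of Li-6:
6.0151·x + 7.0160·(1 − x) = 6.94003
(6.0151 − 7.0160)·x = 6.94003 − 7.0160
x = -0.07597 / -1.0009 = 0.07590 → 7.590% Li-6, 92.410% Li-7.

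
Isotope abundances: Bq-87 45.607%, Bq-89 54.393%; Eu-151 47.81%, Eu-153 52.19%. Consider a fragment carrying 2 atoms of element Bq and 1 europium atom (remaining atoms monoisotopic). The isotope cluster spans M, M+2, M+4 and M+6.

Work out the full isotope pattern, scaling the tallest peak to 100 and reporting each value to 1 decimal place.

24.8 : 86.4 : 100.0 : 38.6

Element Bq pattern (n=2): 0.20799984 : 0.49614031 : 0.29585984
Europium pattern (n=1): 0.4781 : 0.5219
Convolve the two distributions (both contribute in 2-u steps):
  M: 0.20799984×0.4781 = 0.099445
  M+2: 0.20799984×0.5219 + 0.49614031×0.4781 = 0.345760
  M+4: 0.49614031×0.5219 + 0.29585984×0.4781 = 0.400386
  M+6: 0.29585984×0.5219 = 0.154409
Scale to base peak (0.400386) = 100: 24.8 : 86.4 : 100.0 : 38.6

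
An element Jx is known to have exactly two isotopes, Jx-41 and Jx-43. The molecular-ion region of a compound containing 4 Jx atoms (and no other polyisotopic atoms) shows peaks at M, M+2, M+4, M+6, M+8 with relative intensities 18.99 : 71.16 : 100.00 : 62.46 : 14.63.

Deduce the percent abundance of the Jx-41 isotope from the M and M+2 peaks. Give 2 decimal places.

51.63%

Let p = fractional abundance of Jx-41. I(M+2)/I(M) = [C(4,1)·p^3·(1−p)] / p^4 = 4·(1−p)/p = 71.16/18.99 = 3.7472
(1−p)/p = 3.7472/4 = 0.9368  ⇒  p = 1/(1 + 0.9368) = 0.5163
Jx-41: 51.63%, Jx-43: 48.37%.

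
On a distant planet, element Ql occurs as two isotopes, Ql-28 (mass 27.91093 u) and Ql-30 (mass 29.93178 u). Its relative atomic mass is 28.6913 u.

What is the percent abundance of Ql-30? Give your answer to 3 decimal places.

Writing the weighted mean with unknown fraction x of Ql-28:
27.91093·x + 29.93178·(1 − x) = 28.6913
(27.91093 − 29.93178)·x = 28.6913 − 29.93178
x = -1.24048 / -2.02085 = 0.61384 → 61.384% Ql-28, 38.616% Ql-30.

38.616%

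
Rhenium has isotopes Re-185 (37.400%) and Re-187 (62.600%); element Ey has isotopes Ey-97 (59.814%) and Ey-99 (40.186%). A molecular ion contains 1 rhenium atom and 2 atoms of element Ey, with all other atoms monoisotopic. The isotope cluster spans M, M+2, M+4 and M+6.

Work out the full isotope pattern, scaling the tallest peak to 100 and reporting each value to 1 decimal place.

Rhenium pattern (n=1): 0.3740 : 0.6260
Element Ey pattern (n=2): 0.35777146 : 0.48073708 : 0.16149146
Convolve the two distributions (both contribute in 2-u steps):
  M: 0.3740×0.35777146 = 0.133807
  M+2: 0.3740×0.48073708 + 0.6260×0.35777146 = 0.403761
  M+4: 0.3740×0.16149146 + 0.6260×0.48073708 = 0.361339
  M+6: 0.6260×0.16149146 = 0.101094
Scale to base peak (0.403761) = 100: 33.1 : 100.0 : 89.5 : 25.0

33.1 : 100.0 : 89.5 : 25.0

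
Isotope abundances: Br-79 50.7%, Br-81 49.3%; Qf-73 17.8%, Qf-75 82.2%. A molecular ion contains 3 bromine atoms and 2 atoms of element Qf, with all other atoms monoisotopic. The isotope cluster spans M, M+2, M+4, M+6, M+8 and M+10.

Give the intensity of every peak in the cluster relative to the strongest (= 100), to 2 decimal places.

Bromine pattern (n=3): 0.13032384 : 0.38017547 : 0.36967753 : 0.11982316
Element Qf pattern (n=2): 0.031684 : 0.292632 : 0.675684
Convolve the two distributions (both contribute in 2-u steps):
  M: 0.13032384×0.031684 = 0.004129
  M+2: 0.13032384×0.292632 + 0.38017547×0.031684 = 0.050182
  M+4: 0.13032384×0.675684 + 0.38017547×0.292632 + 0.36967753×0.031684 = 0.211022
  M+6: 0.38017547×0.675684 + 0.36967753×0.292632 + 0.11982316×0.031684 = 0.368854
  M+8: 0.36967753×0.675684 + 0.11982316×0.292632 = 0.284849
  M+10: 0.11982316×0.675684 = 0.080963
Scale to base peak (0.368854) = 100: 1.12 : 13.60 : 57.21 : 100.00 : 77.23 : 21.95

1.12 : 13.60 : 57.21 : 100.00 : 77.23 : 21.95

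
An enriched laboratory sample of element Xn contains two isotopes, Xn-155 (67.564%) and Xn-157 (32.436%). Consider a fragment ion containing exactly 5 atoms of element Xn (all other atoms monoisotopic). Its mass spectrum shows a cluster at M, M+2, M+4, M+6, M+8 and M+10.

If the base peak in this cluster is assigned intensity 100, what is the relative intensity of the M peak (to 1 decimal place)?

(0.67564 + 0.32436)^5 gives M 0.1408, M+2 0.3380, M+4 0.3245, M+6 0.1558, M+8 0.0374, M+10 0.0036; the largest is M+2.
P(M+2) = C(5,1) × 0.67564^4 × 0.32436^1 = 5 × 0.20838258 × 0.32436 = 0.337955 (base)
P(M) = C(5,0) × 0.67564^5 × 0.32436^0 = 1 × 0.14079161 × 1.0000 = 0.140792
Relative intensity = 0.140792 / 0.337955 × 100 = 41.7

41.7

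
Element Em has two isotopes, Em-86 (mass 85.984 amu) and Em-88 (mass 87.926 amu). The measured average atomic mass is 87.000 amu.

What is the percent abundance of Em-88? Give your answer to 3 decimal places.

52.317%

Writing the weighted mean with unknown fraction x of Em-86:
85.984·x + 87.926·(1 − x) = 87.000
(85.984 − 87.926)·x = 87.000 − 87.926
x = -0.926 / -1.942 = 0.47683 → 47.683% Em-86, 52.317% Em-88.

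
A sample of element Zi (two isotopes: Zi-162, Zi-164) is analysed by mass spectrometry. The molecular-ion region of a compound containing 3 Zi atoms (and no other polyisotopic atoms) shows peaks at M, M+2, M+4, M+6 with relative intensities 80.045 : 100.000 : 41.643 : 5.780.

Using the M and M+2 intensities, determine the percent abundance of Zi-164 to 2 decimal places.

Let p = fractional abundance of Zi-162. I(M+2)/I(M) = [C(3,1)·p^2·(1−p)] / p^3 = 3·(1−p)/p = 100.000/80.045 = 1.2493
(1−p)/p = 1.2493/3 = 0.4164  ⇒  p = 1/(1 + 0.4164) = 0.7060
Zi-162: 70.60%, Zi-164: 29.40%.

29.40%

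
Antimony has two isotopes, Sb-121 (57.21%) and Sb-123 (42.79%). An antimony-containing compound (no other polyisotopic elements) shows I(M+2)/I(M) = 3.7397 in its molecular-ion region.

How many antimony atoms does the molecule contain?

With n Sb atoms, P(M+2)/P(M) = C(n,1)·p^(n−1)q / p^n = n·q/p = n · 0.4279/0.5721.
n = 3.7397 × 0.5721/0.4279 = 5.00 ≈ 5

5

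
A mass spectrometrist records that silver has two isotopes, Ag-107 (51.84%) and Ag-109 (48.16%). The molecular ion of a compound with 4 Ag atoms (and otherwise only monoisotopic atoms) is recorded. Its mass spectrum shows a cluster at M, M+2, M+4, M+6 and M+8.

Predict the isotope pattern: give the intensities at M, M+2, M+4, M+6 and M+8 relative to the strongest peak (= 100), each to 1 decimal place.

Each Ag atom is independently Ag-107 (p = 0.5184) or Ag-109 (q = 0.4816); the cluster is the binomial expansion (p + q)^4.
P(M) = 0.5184^4 = 0.072220
P(M+2) = 4 × 0.5184^3 × 0.4816^1 = 0.268375
P(M+4) = 6 × 0.5184^2 × 0.4816^2 = 0.373985
P(M+6) = 4 × 0.5184^1 × 0.4816^3 = 0.231624
P(M+8) = 0.4816^4 = 0.053795
The M+4 peak is largest (0.373985); scaling to 100 gives 19.3 : 71.8 : 100.0 : 61.9 : 14.4.

19.3 : 71.8 : 100.0 : 61.9 : 14.4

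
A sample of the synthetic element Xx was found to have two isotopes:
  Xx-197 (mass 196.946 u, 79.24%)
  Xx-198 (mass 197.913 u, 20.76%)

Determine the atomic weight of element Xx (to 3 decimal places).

Ar = Σ fᵢ·mᵢ = 0.7924 × 196.946 + 0.2076 × 197.913
= 156.0600 + 41.0867 = 197.1467 u

197.147 u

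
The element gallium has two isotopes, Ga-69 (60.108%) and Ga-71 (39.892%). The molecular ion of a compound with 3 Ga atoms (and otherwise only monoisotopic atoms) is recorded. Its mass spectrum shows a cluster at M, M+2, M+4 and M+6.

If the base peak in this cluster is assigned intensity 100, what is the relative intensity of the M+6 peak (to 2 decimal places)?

14.68

Term probabilities: M 0.2172, M+2 0.4324, M+4 0.2870, M+6 0.0635. Base peak = M+2.
P(M+2) = C(3,1) × 0.60108^2 × 0.39892^1 = 3 × 0.36129717 × 0.39892 = 0.432386 (base)
P(M+6) = C(3,3) × 0.60108^0 × 0.39892^3 = 1 × 1.0000 × 0.063483 = 0.063483
Relative intensity = 0.063483 / 0.432386 × 100 = 14.68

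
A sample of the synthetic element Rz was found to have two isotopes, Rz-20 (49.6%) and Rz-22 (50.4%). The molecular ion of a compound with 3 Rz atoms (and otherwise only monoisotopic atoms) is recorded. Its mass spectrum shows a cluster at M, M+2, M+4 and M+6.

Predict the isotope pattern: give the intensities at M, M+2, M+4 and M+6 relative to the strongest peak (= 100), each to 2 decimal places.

32.28 : 98.41 : 100.00 : 33.87

Expanding (0.496 + 0.504)^3:
P(M) = 0.496^3 = 0.122024
P(M+2) = 3 × 0.496^2 × 0.504^1 = 0.371976
P(M+4) = 3 × 0.496^1 × 0.504^2 = 0.377976
P(M+6) = 0.504^3 = 0.128024
The M+4 peak is largest (0.377976); scaling to 100 gives 32.28 : 98.41 : 100.00 : 33.87.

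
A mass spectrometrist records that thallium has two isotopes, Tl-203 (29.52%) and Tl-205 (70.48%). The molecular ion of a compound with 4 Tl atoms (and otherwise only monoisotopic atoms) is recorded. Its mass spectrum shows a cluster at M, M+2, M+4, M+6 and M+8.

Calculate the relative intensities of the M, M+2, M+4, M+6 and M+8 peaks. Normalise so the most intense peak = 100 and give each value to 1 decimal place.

1.8 : 17.5 : 62.8 : 100.0 : 59.7

Each Tl atom is independently Tl-203 (p = 0.2952) or Tl-205 (q = 0.7048); the cluster is the binomial expansion (p + q)^4.
P(M) = 0.2952^4 = 0.007594
P(M+2) = 4 × 0.2952^3 × 0.7048^1 = 0.072523
P(M+4) = 6 × 0.2952^2 × 0.7048^2 = 0.259726
P(M+6) = 4 × 0.2952^1 × 0.7048^3 = 0.413403
P(M+8) = 0.7048^4 = 0.246754
The M+6 peak is largest (0.413403); scaling to 100 gives 1.8 : 17.5 : 62.8 : 100.0 : 59.7.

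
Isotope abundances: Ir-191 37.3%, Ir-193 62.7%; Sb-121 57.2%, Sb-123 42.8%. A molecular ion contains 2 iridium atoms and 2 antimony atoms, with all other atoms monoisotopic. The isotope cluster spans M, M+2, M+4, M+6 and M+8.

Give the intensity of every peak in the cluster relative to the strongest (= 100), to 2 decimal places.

11.88 : 57.72 : 100.00 : 72.60 : 18.80

Iridium pattern (n=2): 0.139129 : 0.467742 : 0.393129
Antimony pattern (n=2): 0.327184 : 0.489632 : 0.183184
Convolve the two distributions (both contribute in 2-u steps):
  M: 0.139129×0.327184 = 0.045521
  M+2: 0.139129×0.489632 + 0.467742×0.327184 = 0.221160
  M+4: 0.139129×0.183184 + 0.467742×0.489632 + 0.393129×0.327184 = 0.383133
  M+6: 0.467742×0.183184 + 0.393129×0.489632 = 0.278171
  M+8: 0.393129×0.183184 = 0.072015
Scale to base peak (0.383133) = 100: 11.88 : 57.72 : 100.00 : 72.60 : 18.80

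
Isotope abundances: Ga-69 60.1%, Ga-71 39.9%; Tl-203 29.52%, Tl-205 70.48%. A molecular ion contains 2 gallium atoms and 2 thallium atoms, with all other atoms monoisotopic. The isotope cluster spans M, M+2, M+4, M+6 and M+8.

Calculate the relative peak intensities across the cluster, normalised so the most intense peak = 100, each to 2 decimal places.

8.01 : 48.90 : 100.00 : 77.50 : 20.13

Gallium pattern (n=2): 0.361201 : 0.479598 : 0.159201
Thallium pattern (n=2): 0.08714304 : 0.41611392 : 0.49674304
Convolve the two distributions (both contribute in 2-u steps):
  M: 0.361201×0.08714304 = 0.031476
  M+2: 0.361201×0.41611392 + 0.479598×0.08714304 = 0.192094
  M+4: 0.361201×0.49674304 + 0.479598×0.41611392 + 0.159201×0.08714304 = 0.392865
  M+6: 0.479598×0.49674304 + 0.159201×0.41611392 = 0.304483
  M+8: 0.159201×0.49674304 = 0.079082
Scale to base peak (0.392865) = 100: 8.01 : 48.90 : 100.00 : 77.50 : 20.13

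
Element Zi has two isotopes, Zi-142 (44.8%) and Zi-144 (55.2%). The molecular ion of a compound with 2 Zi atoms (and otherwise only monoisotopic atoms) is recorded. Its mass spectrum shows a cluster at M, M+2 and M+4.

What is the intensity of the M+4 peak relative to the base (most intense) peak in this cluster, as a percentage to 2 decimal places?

61.61%

Term probabilities: M 0.2007, M+2 0.4946, M+4 0.3047. Base peak = M+2.
P(M+2) = C(2,1) × 0.448^1 × 0.552^1 = 2 × 0.4480 × 0.5520 = 0.494592 (base)
P(M+4) = C(2,2) × 0.448^0 × 0.552^2 = 1 × 1.0000 × 0.304704 = 0.304704
Relative intensity = 0.304704 / 0.494592 × 100 = 61.61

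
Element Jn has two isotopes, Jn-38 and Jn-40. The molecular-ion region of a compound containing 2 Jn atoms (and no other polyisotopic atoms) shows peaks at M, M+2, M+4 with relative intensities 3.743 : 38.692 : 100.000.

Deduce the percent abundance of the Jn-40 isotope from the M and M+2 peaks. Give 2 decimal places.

83.79%

If p is the fraction of Jn that is Jn-38, then I(M+2)/I(M) = [C(2,1)·p^1·(1−p)] / p^2 = 2·(1−p)/p = 38.692/3.743 = 10.3372
(1−p)/p = 10.3372/2 = 5.1686  ⇒  p = 1/(1 + 5.1686) = 0.1621
Jn-38: 16.21%, Jn-40: 83.79%.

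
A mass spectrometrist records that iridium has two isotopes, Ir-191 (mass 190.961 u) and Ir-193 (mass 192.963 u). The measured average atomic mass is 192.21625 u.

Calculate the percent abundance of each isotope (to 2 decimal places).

Let x be the fractional abundance of Ir-191; then Ir-193 has abundance 1 − x.
190.961·x + 192.963·(1 − x) = 192.21625
(190.961 − 192.963)·x = 192.21625 − 192.963
x = -0.74675 / -2.002 = 0.37300 → 37.30% Ir-191, 62.70% Ir-193.

Ir-191: 37.30%, Ir-193: 62.70%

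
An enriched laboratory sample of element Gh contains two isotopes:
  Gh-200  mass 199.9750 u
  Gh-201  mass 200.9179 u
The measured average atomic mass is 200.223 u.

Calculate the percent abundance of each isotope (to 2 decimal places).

With x = fraction of Gh-200 (so Gh-201 is 1 − x):
199.9750·x + 200.9179·(1 − x) = 200.223
(199.9750 − 200.9179)·x = 200.223 − 200.9179
x = -0.6949 / -0.9429 = 0.73698 → 73.70% Gh-200, 26.30% Gh-201.

Gh-200: 73.70%, Gh-201: 26.30%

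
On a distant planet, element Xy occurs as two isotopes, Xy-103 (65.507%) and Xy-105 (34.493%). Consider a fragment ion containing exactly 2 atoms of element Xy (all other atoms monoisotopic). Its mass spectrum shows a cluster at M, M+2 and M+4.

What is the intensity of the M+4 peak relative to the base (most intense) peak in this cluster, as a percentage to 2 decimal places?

26.33%

(0.65507 + 0.34493)^2 gives M 0.4291, M+2 0.4519, M+4 0.1190; the largest is M+2.
P(M+2) = C(2,1) × 0.65507^1 × 0.34493^1 = 2 × 0.65507 × 0.34493 = 0.451907 (base)
P(M+4) = C(2,2) × 0.65507^0 × 0.34493^2 = 1 × 1.0000 × 0.1189767 = 0.118977
Relative intensity = 0.118977 / 0.451907 × 100 = 26.33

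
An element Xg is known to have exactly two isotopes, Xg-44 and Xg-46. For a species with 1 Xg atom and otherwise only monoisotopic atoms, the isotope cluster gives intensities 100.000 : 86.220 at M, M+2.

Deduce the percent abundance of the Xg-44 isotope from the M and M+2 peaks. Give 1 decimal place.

53.7%

If p is the fraction of Xg that is Xg-44, then I(M+2)/I(M) = [C(1,1)·p^0·(1−p)] / p^1 = 1·(1−p)/p = 86.220/100.000 = 0.8622
(1−p)/p = 0.8622/1 = 0.8622  ⇒  p = 1/(1 + 0.8622) = 0.5370
Xg-44: 53.7%, Xg-46: 46.3%.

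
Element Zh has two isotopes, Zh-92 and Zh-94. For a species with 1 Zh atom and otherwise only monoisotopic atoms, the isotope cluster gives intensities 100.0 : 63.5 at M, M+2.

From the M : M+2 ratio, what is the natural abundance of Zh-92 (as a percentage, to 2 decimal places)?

61.16%

Let p = fractional abundance of Zh-92. I(M+2)/I(M) = [C(1,1)·p^0·(1−p)] / p^1 = 1·(1−p)/p = 63.5/100.0 = 0.6350
(1−p)/p = 0.6350/1 = 0.6350  ⇒  p = 1/(1 + 0.6350) = 0.6116
Zh-92: 61.16%, Zh-94: 38.84%.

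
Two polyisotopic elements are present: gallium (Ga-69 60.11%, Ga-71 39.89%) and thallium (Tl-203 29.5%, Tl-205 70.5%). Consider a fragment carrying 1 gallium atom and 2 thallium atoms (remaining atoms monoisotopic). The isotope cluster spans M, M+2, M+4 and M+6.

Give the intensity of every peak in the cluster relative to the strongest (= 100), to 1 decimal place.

11.3 : 61.3 : 100.0 : 42.7

Gallium pattern (n=1): 0.6011 : 0.3989
Thallium pattern (n=2): 0.087025 : 0.41595 : 0.497025
Convolve the two distributions (both contribute in 2-u steps):
  M: 0.6011×0.087025 = 0.052311
  M+2: 0.6011×0.41595 + 0.3989×0.087025 = 0.284742
  M+4: 0.6011×0.497025 + 0.3989×0.41595 = 0.464684
  M+6: 0.3989×0.497025 = 0.198263
Scale to base peak (0.464684) = 100: 11.3 : 61.3 : 100.0 : 42.7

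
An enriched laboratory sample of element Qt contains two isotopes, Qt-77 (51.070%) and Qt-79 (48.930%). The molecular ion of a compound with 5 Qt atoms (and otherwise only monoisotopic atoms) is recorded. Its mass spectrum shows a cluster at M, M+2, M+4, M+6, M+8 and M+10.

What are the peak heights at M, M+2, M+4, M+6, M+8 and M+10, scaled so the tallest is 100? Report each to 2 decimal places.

The 5 Qt atoms are independent, so intensities follow the terms of (0.51070 + 0.48930)^5.
P(M) = 0.51070^5 = 0.034740
P(M+2) = 5 × 0.51070^4 × 0.48930^1 = 0.166421
P(M+4) = 10 × 0.51070^3 × 0.48930^2 = 0.318895
P(M+6) = 10 × 0.51070^2 × 0.48930^3 = 0.305532
P(M+8) = 5 × 0.51070^1 × 0.48930^4 = 0.146365
P(M+10) = 0.48930^5 = 0.028046
The M+4 peak is largest (0.318895); scaling to 100 gives 10.89 : 52.19 : 100.00 : 95.81 : 45.90 : 8.79.

10.89 : 52.19 : 100.00 : 95.81 : 45.90 : 8.79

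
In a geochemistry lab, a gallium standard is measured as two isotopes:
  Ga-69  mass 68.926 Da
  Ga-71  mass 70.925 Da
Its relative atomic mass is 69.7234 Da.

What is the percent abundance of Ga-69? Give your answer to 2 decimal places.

60.11%

With x = fraction of Ga-69 (so Ga-71 is 1 − x):
68.926·x + 70.925·(1 − x) = 69.7234
(68.926 − 70.925)·x = 69.7234 − 70.925
x = -1.2016 / -1.999 = 0.60110 → 60.11% Ga-69, 39.89% Ga-71.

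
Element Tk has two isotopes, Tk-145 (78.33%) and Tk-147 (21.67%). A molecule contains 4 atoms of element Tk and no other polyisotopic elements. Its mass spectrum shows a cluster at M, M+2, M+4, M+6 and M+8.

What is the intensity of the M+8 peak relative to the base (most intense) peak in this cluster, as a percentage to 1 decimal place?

(0.7833 + 0.2167)^4 gives M 0.3765, M+2 0.4166, M+4 0.1729, M+6 0.0319, M+8 0.0022; the largest is M+2.
P(M+2) = C(4,1) × 0.7833^3 × 0.2167^1 = 4 × 0.48060068 × 0.2167 = 0.416585 (base)
P(M+8) = C(4,4) × 0.7833^0 × 0.2167^4 = 1 × 1.0000 × 0.00220514 = 0.002205
Relative intensity = 0.002205 / 0.416585 × 100 = 0.5

0.5%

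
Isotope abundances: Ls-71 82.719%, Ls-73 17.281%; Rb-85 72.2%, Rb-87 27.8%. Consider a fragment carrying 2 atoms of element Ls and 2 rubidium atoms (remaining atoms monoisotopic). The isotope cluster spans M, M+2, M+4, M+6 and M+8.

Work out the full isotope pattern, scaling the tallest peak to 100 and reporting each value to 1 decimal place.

Element Ls pattern (n=2): 0.6842433 : 0.28589341 : 0.0298633
Rubidium pattern (n=2): 0.521284 : 0.401432 : 0.077284
Convolve the two distributions (both contribute in 2-u steps):
  M: 0.6842433×0.521284 = 0.356685
  M+2: 0.6842433×0.401432 + 0.28589341×0.521284 = 0.423709
  M+4: 0.6842433×0.077284 + 0.28589341×0.401432 + 0.0298633×0.521284 = 0.183215
  M+6: 0.28589341×0.077284 + 0.0298633×0.401432 = 0.034083
  M+8: 0.0298633×0.077284 = 0.002308
Scale to base peak (0.423709) = 100: 84.2 : 100.0 : 43.2 : 8.0 : 0.5

84.2 : 100.0 : 43.2 : 8.0 : 0.5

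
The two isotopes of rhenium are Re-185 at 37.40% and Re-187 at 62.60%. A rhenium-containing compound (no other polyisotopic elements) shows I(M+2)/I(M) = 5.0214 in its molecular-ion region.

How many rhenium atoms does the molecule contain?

3

With n Re atoms, P(M+2)/P(M) = C(n,1)·p^(n−1)q / p^n = n·q/p = n · 0.6260/0.3740.
n = 5.0214 × 0.3740/0.6260 = 3.00 ≈ 3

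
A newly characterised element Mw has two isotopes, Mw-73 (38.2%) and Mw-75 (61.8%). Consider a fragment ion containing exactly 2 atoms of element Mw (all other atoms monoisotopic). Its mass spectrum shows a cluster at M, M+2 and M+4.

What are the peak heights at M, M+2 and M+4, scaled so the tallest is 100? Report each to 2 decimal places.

30.91 : 100.00 : 80.89

Each Mw atom is independently Mw-73 (p = 0.382) or Mw-75 (q = 0.618); the cluster is the binomial expansion (p + q)^2.
P(M) = 0.382^2 = 0.145924
P(M+2) = 2 × 0.382^1 × 0.618^1 = 0.472152
P(M+4) = 0.618^2 = 0.381924
The M+2 peak is largest (0.472152); scaling to 100 gives 30.91 : 100.00 : 80.89.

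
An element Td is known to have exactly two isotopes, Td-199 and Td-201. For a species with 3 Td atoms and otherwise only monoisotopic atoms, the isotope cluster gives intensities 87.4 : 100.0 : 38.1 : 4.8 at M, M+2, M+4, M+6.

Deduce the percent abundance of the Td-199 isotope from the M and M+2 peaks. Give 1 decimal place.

Write p for the Td-199 fraction. I(M+2)/I(M) = [C(3,1)·p^2·(1−p)] / p^3 = 3·(1−p)/p = 100.0/87.4 = 1.1442
(1−p)/p = 1.1442/3 = 0.3814  ⇒  p = 1/(1 + 0.3814) = 0.7239
Td-199: 72.4%, Td-201: 27.6%.

72.4%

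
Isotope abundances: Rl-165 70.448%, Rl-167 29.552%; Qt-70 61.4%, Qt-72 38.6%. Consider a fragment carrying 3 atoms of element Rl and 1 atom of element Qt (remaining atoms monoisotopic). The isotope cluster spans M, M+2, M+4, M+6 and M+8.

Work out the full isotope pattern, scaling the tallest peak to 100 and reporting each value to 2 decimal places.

Element Rl pattern (n=3): 0.34962784 : 0.4399927 : 0.18457109 : 0.02580837
Element Qt pattern (n=1): 0.6140 : 0.3860
Convolve the two distributions (both contribute in 2-u steps):
  M: 0.34962784×0.6140 = 0.214671
  M+2: 0.34962784×0.3860 + 0.4399927×0.6140 = 0.405112
  M+4: 0.4399927×0.3860 + 0.18457109×0.6140 = 0.283164
  M+6: 0.18457109×0.3860 + 0.02580837×0.6140 = 0.087091
  M+8: 0.02580837×0.3860 = 0.009962
Scale to base peak (0.405112) = 100: 52.99 : 100.00 : 69.90 : 21.50 : 2.46

52.99 : 100.00 : 69.90 : 21.50 : 2.46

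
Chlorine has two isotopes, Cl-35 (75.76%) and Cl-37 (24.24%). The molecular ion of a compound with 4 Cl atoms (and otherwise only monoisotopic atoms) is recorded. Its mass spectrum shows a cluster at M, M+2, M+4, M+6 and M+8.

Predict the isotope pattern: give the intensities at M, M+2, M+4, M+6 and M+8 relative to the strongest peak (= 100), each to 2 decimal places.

78.14 : 100.00 : 47.99 : 10.24 : 0.82

The 4 Cl atoms are independent, so intensities follow the terms of (0.7576 + 0.2424)^4.
P(M) = 0.7576^4 = 0.329428
P(M+2) = 4 × 0.7576^3 × 0.2424^1 = 0.421612
P(M+4) = 6 × 0.7576^2 × 0.2424^2 = 0.202347
P(M+6) = 4 × 0.7576^1 × 0.2424^3 = 0.043162
P(M+8) = 0.2424^4 = 0.003452
The M+2 peak is largest (0.421612); scaling to 100 gives 78.14 : 100.00 : 47.99 : 10.24 : 0.82.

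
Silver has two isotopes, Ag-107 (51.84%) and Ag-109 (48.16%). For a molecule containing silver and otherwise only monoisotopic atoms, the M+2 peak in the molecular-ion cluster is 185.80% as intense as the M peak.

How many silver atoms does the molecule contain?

2

The M+2/M ratio from n Ag atoms is n · q/p = n · 0.4816/0.5184.
n = 1.8580 × 0.5184/0.4816 = 2.00 ≈ 2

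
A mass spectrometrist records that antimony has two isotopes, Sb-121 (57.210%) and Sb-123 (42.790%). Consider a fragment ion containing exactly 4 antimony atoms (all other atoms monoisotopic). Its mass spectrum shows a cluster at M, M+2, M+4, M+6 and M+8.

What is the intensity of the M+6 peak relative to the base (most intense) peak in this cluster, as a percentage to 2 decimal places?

49.86%

Binomial terms of (0.57210 + 0.42790)^4: M 0.1071, M+2 0.3205, M+4 0.3596, M+6 0.1793, M+8 0.0335 → M+4 is the base peak.
P(M+4) = C(4,2) × 0.57210^2 × 0.42790^2 = 6 × 0.32729841 × 0.18309841 = 0.359567 (base)
P(M+6) = C(4,3) × 0.57210^1 × 0.42790^3 = 4 × 0.5721 × 0.07834781 = 0.179291
Relative intensity = 0.179291 / 0.359567 × 100 = 49.86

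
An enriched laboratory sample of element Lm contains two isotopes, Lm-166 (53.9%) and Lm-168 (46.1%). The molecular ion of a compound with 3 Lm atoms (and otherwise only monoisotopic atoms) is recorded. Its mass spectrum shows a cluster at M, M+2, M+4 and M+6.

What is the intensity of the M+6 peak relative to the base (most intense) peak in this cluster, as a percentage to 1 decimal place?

Binomial terms of (0.539 + 0.461)^3: M 0.1566, M+2 0.4018, M+4 0.3436, M+6 0.0980 → M+2 is the base peak.
P(M+2) = C(3,1) × 0.539^2 × 0.461^1 = 3 × 0.290521 × 0.4610 = 0.401791 (base)
P(M+6) = C(3,3) × 0.539^0 × 0.461^3 = 1 × 1.0000 × 0.09797218 = 0.097972
Relative intensity = 0.097972 / 0.401791 × 100 = 24.4

24.4%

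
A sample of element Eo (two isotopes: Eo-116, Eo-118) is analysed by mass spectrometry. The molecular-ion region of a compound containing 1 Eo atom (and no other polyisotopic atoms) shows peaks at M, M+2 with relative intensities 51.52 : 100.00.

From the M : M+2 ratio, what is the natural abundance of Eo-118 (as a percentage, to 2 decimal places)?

66.00%

If p is the fraction of Eo that is Eo-116, then I(M+2)/I(M) = [C(1,1)·p^0·(1−p)] / p^1 = 1·(1−p)/p = 100.00/51.52 = 1.9410
(1−p)/p = 1.9410/1 = 1.9410  ⇒  p = 1/(1 + 1.9410) = 0.3400
Eo-116: 34.00%, Eo-118: 66.00%.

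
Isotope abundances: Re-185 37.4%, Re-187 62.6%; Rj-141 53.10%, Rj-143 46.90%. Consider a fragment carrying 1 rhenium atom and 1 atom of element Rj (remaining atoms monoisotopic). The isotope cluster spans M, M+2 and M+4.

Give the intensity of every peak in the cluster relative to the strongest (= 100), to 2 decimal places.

Rhenium pattern (n=1): 0.3740 : 0.6260
Element Rj pattern (n=1): 0.5310 : 0.4690
Convolve the two distributions (both contribute in 2-u steps):
  M: 0.3740×0.5310 = 0.198594
  M+2: 0.3740×0.4690 + 0.6260×0.5310 = 0.507812
  M+4: 0.6260×0.4690 = 0.293594
Scale to base peak (0.507812) = 100: 39.11 : 100.00 : 57.82

39.11 : 100.00 : 57.82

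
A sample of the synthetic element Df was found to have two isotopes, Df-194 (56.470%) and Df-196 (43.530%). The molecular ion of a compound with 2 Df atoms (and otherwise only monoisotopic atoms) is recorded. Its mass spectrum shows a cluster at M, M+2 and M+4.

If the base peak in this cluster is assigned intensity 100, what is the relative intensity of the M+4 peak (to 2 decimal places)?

(0.56470 + 0.43530)^2 gives M 0.3189, M+2 0.4916, M+4 0.1895; the largest is M+2.
P(M+2) = C(2,1) × 0.56470^1 × 0.43530^1 = 2 × 0.5647 × 0.4353 = 0.491628 (base)
P(M+4) = C(2,2) × 0.56470^0 × 0.43530^2 = 1 × 1.0000 × 0.18948609 = 0.189486
Relative intensity = 0.189486 / 0.491628 × 100 = 38.54

38.54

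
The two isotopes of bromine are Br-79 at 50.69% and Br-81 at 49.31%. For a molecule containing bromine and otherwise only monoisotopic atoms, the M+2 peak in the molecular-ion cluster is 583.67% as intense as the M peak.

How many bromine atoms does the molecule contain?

6

The M+2/M ratio from n Br atoms is n · q/p = n · 0.4931/0.5069.
n = 5.8367 × 0.5069/0.4931 = 6.00 ≈ 6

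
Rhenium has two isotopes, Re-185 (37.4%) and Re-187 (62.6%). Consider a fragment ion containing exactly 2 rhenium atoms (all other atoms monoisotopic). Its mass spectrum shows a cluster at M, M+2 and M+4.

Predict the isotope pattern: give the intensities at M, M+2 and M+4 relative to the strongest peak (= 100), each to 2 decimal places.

Expanding (0.374 + 0.626)^2:
P(M) = 0.374^2 = 0.139876
P(M+2) = 2 × 0.374^1 × 0.626^1 = 0.468248
P(M+4) = 0.626^2 = 0.391876
The M+2 peak is largest (0.468248); scaling to 100 gives 29.87 : 100.00 : 83.69.

29.87 : 100.00 : 83.69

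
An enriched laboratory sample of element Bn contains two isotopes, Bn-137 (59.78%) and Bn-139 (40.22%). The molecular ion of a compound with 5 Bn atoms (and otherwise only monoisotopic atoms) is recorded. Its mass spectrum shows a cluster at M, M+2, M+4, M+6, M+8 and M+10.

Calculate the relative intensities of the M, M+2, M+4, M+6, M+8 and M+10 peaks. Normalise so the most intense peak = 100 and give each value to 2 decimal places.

The 5 Bn atoms are independent, so intensities follow the terms of (0.5978 + 0.4022)^5.
P(M) = 0.5978^5 = 0.076345
P(M+2) = 5 × 0.5978^4 × 0.4022^1 = 0.256824
P(M+4) = 10 × 0.5978^3 × 0.4022^2 = 0.345583
P(M+6) = 10 × 0.5978^2 × 0.4022^3 = 0.232508
P(M+8) = 5 × 0.5978^1 × 0.4022^4 = 0.078216
P(M+10) = 0.4022^5 = 0.010525
The M+4 peak is largest (0.345583); scaling to 100 gives 22.09 : 74.32 : 100.00 : 67.28 : 22.63 : 3.05.

22.09 : 74.32 : 100.00 : 67.28 : 22.63 : 3.05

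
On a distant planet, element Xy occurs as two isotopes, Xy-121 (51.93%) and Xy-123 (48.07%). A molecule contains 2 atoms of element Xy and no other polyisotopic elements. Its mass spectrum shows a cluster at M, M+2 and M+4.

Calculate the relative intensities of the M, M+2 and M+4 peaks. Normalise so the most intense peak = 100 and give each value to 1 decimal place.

54.0 : 100.0 : 46.3

Expanding (0.5193 + 0.4807)^2:
P(M) = 0.5193^2 = 0.269672
P(M+2) = 2 × 0.5193^1 × 0.4807^1 = 0.499255
P(M+4) = 0.4807^2 = 0.231072
The M+2 peak is largest (0.499255); scaling to 100 gives 54.0 : 100.0 : 46.3.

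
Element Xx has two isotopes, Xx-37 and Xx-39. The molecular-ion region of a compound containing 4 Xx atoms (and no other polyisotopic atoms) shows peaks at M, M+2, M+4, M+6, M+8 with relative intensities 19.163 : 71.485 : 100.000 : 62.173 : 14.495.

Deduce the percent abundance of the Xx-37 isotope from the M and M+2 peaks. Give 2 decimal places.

51.74%

Write p for the Xx-37 fraction. I(M+2)/I(M) = [C(4,1)·p^3·(1−p)] / p^4 = 4·(1−p)/p = 71.485/19.163 = 3.7304
(1−p)/p = 3.7304/4 = 0.9326  ⇒  p = 1/(1 + 0.9326) = 0.5174
Xx-37: 51.74%, Xx-39: 48.26%.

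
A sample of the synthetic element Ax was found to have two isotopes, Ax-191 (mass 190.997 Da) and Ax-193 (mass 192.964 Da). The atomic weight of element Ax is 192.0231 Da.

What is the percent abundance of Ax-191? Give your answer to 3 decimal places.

With x = fraction of Ax-191 (so Ax-193 is 1 − x):
190.997·x + 192.964·(1 − x) = 192.0231
(190.997 − 192.964)·x = 192.0231 − 192.964
x = -0.9409 / -1.967 = 0.47834 → 47.834% Ax-191, 52.166% Ax-193.

47.834%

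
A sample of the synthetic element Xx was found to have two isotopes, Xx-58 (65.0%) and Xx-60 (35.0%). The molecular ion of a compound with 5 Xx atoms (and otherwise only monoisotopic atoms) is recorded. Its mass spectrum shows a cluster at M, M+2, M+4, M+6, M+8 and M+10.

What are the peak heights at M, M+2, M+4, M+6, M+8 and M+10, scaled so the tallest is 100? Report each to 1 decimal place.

34.5 : 92.9 : 100.0 : 53.8 : 14.5 : 1.6

Expanding (0.650 + 0.350)^5:
P(M) = 0.650^5 = 0.116029
P(M+2) = 5 × 0.650^4 × 0.350^1 = 0.312386
P(M+4) = 10 × 0.650^3 × 0.350^2 = 0.336416
P(M+6) = 10 × 0.650^2 × 0.350^3 = 0.181147
P(M+8) = 5 × 0.650^1 × 0.350^4 = 0.048770
P(M+10) = 0.350^5 = 0.005252
The M+4 peak is largest (0.336416); scaling to 100 gives 34.5 : 92.9 : 100.0 : 53.8 : 14.5 : 1.6.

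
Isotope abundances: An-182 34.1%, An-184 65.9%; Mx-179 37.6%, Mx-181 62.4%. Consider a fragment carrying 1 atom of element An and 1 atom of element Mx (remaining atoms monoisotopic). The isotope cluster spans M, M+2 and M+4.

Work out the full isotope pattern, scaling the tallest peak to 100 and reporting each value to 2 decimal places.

27.84 : 100.00 : 89.28

Element An pattern (n=1): 0.3410 : 0.6590
Element Mx pattern (n=1): 0.3760 : 0.6240
Convolve the two distributions (both contribute in 2-u steps):
  M: 0.3410×0.3760 = 0.128216
  M+2: 0.3410×0.6240 + 0.6590×0.3760 = 0.460568
  M+4: 0.6590×0.6240 = 0.411216
Scale to base peak (0.460568) = 100: 27.84 : 100.00 : 89.28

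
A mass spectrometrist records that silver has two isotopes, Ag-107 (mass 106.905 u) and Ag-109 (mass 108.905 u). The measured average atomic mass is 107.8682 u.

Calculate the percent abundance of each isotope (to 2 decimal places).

Writing the weighted mean with unknown fraction x of Ag-107:
106.905·x + 108.905·(1 − x) = 107.8682
(106.905 − 108.905)·x = 107.8682 − 108.905
x = -1.0368 / -2.000 = 0.51840 → 51.84% Ag-107, 48.16% Ag-109.

Ag-107: 51.84%, Ag-109: 48.16%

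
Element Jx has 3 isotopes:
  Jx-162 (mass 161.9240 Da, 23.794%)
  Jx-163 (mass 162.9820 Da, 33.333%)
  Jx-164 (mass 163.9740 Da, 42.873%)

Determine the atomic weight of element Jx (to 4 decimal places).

Weight each isotope mass by its fractional abundance: 0.23794 × 161.9240 + 0.33333 × 162.9820 + 0.42873 × 163.9740
= 38.52820 + 54.32679 + 70.30057 = 163.15556 Da

163.1556 Da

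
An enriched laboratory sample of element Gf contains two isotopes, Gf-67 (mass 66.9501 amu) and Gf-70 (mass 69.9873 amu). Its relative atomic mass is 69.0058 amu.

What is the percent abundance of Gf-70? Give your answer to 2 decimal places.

Writing the weighted mean with unknown fraction x of Gf-67:
66.9501·x + 69.9873·(1 − x) = 69.0058
(66.9501 − 69.9873)·x = 69.0058 − 69.9873
x = -0.9815 / -3.0372 = 0.32316 → 32.32% Gf-67, 67.68% Gf-70.

67.68%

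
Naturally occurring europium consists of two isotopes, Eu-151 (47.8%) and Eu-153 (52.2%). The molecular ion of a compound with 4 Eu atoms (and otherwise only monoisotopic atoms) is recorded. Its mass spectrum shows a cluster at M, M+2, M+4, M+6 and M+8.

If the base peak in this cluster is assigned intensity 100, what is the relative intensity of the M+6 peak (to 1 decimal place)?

72.8

Binomial terms of (0.478 + 0.522)^4: M 0.0522, M+2 0.2280, M+4 0.3735, M+6 0.2720, M+8 0.0742 → M+4 is the base peak.
P(M+4) = C(4,2) × 0.478^2 × 0.522^2 = 6 × 0.228484 × 0.272484 = 0.373549 (base)
P(M+6) = C(4,3) × 0.478^1 × 0.522^3 = 4 × 0.4780 × 0.14223665 = 0.271956
Relative intensity = 0.271956 / 0.373549 × 100 = 72.8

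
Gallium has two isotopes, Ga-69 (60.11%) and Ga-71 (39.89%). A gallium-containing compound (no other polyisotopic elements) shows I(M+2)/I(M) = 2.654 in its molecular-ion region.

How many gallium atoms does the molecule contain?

4

For n independent Ga atoms, I(M+2)/I(M) = n · (abundance Ga-71) / (abundance Ga-69) = n · 0.3989/0.6011.
n = 2.654 × 0.6011/0.3989 = 4.00 ≈ 4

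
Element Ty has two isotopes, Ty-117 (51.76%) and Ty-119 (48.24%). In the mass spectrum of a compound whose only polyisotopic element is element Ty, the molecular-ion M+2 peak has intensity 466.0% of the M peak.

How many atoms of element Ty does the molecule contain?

5

For n independent Ty atoms, I(M+2)/I(M) = n · (abundance Ty-119) / (abundance Ty-117) = n · 0.4824/0.5176.
n = 4.660 × 0.5176/0.4824 = 5.00 ≈ 5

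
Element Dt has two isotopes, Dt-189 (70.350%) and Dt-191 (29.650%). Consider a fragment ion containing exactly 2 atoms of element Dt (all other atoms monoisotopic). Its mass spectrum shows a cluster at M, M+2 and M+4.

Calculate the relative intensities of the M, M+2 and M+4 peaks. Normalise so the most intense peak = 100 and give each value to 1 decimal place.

Expanding (0.70350 + 0.29650)^2:
P(M) = 0.70350^2 = 0.494912
P(M+2) = 2 × 0.70350^1 × 0.29650^1 = 0.417176
P(M+4) = 0.29650^2 = 0.087912
The M peak is largest (0.494912); scaling to 100 gives 100.0 : 84.3 : 17.8.

100.0 : 84.3 : 17.8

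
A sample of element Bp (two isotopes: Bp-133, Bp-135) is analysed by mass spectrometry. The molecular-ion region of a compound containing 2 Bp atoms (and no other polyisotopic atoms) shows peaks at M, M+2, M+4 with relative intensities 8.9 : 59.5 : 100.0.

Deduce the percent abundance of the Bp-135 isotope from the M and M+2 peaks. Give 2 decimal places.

76.97%

Let p = fractional abundance of Bp-133. I(M+2)/I(M) = [C(2,1)·p^1·(1−p)] / p^2 = 2·(1−p)/p = 59.5/8.9 = 6.6854
(1−p)/p = 6.6854/2 = 3.3427  ⇒  p = 1/(1 + 3.3427) = 0.2303
Bp-133: 23.03%, Bp-135: 76.97%.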